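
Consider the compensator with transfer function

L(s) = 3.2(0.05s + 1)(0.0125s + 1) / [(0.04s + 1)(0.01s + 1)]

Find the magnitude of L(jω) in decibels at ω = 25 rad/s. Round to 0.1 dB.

11.3 dB

At ω = 25 rad/s:
zero (1 + j25·0.05) = 1 + j1.25 → |·| ≈ 1.6008, ∠ ≈ 51.34°
zero (1 + j25·0.0125) = 1 + j0.3125 → |·| ≈ 1.0477, ∠ ≈ 17.35°
pole (1 + j25·0.04) = 1 + j1 → |·| ≈ 1.4142, ∠ ≈ 45.00°
pole (1 + j25·0.01) = 1 + j0.25 → |·| ≈ 1.0308, ∠ ≈ 14.04°
|L| = 3.2 · 1.6008 · 1.0477 / (1.4142 · 1.0308) ≈ 3.6816
Gain = 20 log₁₀(3.6816) ≈ 11.32 dB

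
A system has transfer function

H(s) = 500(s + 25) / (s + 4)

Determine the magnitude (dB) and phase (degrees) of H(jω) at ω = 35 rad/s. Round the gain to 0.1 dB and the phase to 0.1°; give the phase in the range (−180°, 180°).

At s = jω = j35:
zero (s+25): 25 + j35 → |·| = √(25²+35²) = √1850 ≈ 43.012, ∠ = arctan(35/25) ≈ 54.46°
pole (s+4): 4 + j35 → |·| = √(4²+35²) = √1241 ≈ 35.228, ∠ = arctan(35/4) ≈ 83.48°
|H| = 500 · 43.012 / 35.228 ≈ 610.48
Gain = 20 log₁₀(610.48) ≈ 55.71 dB
∠H = 54.46° − 83.48° = -29.02°

55.7 dB, -29.0°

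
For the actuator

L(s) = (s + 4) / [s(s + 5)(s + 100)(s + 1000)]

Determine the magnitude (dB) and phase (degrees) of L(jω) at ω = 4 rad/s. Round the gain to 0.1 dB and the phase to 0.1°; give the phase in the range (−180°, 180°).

-113.1 dB, -86.2°

At s = jω = j4:
zero (s+4): 4 + j4 → |·| = √(4²+4²) = √32 ≈ 5.6569, ∠ = arctan(4/4) ≈ 45.00°
pole (s+5): 5 + j4 → |·| = √(5²+4²) = √41 ≈ 6.4031, ∠ = arctan(4/5) ≈ 38.66°
pole (s+100): 100 + j4 → |·| = √(100²+4²) = √10016 ≈ 100.08, ∠ = arctan(4/100) ≈ 2.29°
pole (s+1000): 1000 + j4 → |·| = √(1000²+4²) = √1000016 ≈ 1000, ∠ = arctan(4/1000) ≈ 0.23°
pole at origin: |s| = 4, ∠ = 90.00° (in denominator)
|L| = 1 · 5.6569 / 2.5633e+06 ≈ 2.2069e-06
Gain = 20 log₁₀(2.2069e-06) ≈ -113.12 dB
∠L = 45.00° − 131.18° = -86.18°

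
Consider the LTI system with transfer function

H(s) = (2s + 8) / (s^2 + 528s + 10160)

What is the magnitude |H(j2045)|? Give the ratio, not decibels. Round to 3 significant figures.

Substitute s = j2045:
Numerator: 2(j2045) + 8 = 8 + j4090
Denominator: (j2045)^2 + 528(j2045) + 10160 = -4171865 + j1079760
|N| = √(8² + 4090²) ≈ 4090, ∠N ≈ 89.89°
|D| = √(4171865² + 1079760²) ≈ 4.3093e+06, ∠D ≈ 165.49°
|H| = 4090 / 4.3093e+06 ≈ 0.00094911

0.000949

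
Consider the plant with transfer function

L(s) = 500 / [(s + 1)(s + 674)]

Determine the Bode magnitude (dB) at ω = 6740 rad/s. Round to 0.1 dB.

-99.2 dB

At s = jω = j6740:
pole (s+1): 1 + j6740 → |·| = √(1²+6740²) = √45427601 ≈ 6740, ∠ = arctan(6740/1) ≈ 89.99°
pole (s+674): 674 + j6740 → |·| = √(674²+6740²) = √45881876 ≈ 6773.6, ∠ = arctan(6740/674) ≈ 84.29°
|L| = 500 / 4.5654e+07 ≈ 1.0952e-05
Gain = 20 log₁₀(1.0952e-05) ≈ -99.21 dB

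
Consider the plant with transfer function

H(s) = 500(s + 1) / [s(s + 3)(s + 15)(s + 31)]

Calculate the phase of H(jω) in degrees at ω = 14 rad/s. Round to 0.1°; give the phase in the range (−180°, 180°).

-149.3°

At s = jω = j14:
zero (s+1): 1 + j14 → |·| = √(1²+14²) = √197 ≈ 14.036, ∠ = arctan(14/1) ≈ 85.91°
pole (s+3): 3 + j14 → |·| = √(3²+14²) = √205 ≈ 14.318, ∠ = arctan(14/3) ≈ 77.91°
pole (s+15): 15 + j14 → |·| = √(15²+14²) = √421 ≈ 20.518, ∠ = arctan(14/15) ≈ 43.03°
pole (s+31): 31 + j14 → |·| = √(31²+14²) = √1157 ≈ 34.015, ∠ = arctan(14/31) ≈ 24.30°
pole at origin: |s| = 14, ∠ = 90.00° (in denominator)
∠H = 85.91° − 235.24° = -149.33°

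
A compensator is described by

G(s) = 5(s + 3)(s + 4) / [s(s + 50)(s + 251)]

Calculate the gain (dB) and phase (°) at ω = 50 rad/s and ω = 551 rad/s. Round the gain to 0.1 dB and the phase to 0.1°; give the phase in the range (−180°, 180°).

ω = 50: -37.2 dB, 25.7°; ω = 551: -41.7 dB, -61.1°

At s = jω = j50:
zero (s+3): 3 + j50 → |·| = √(3²+50²) = √2509 ≈ 50.09, ∠ = arctan(50/3) ≈ 86.57°
zero (s+4): 4 + j50 → |·| = √(4²+50²) = √2516 ≈ 50.16, ∠ = arctan(50/4) ≈ 85.43°
pole (s+50): 50 + j50 → |·| = √(50²+50²) = √5000 ≈ 70.711, ∠ = arctan(50/50) ≈ 45.00°
pole (s+251): 251 + j50 → |·| = √(251²+50²) = √65501 ≈ 255.93, ∠ = arctan(50/251) ≈ 11.27°
pole at origin: |s| = 50, ∠ = 90.00° (in denominator)
|G| = 5 · 2512.5 / 9.0485e+05 ≈ 0.013884
Gain = 20 log₁₀(0.013884) ≈ -37.15 dB
∠G = 172.00° − 146.27° = 25.73°

At s = jω = j551:
zero (s+3): 3 + j551 → |·| = √(3²+551²) = √303610 ≈ 551.01, ∠ = arctan(551/3) ≈ 89.69°
zero (s+4): 4 + j551 → |·| = √(4²+551²) = √303617 ≈ 551.01, ∠ = arctan(551/4) ≈ 89.58°
pole (s+50): 50 + j551 → |·| = √(50²+551²) = √306101 ≈ 553.26, ∠ = arctan(551/50) ≈ 84.81°
pole (s+251): 251 + j551 → |·| = √(251²+551²) = √366602 ≈ 605.48, ∠ = arctan(551/251) ≈ 65.51°
pole at origin: |s| = 551, ∠ = 90.00° (in denominator)
|G| = 5 · 3.0361e+05 / 1.8458e+08 ≈ 0.0082243
Gain = 20 log₁₀(0.0082243) ≈ -41.70 dB
∠G = 179.27° − 240.32° = -61.05°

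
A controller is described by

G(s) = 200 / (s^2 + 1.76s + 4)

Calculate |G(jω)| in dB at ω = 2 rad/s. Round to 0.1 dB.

At s = jω = j2:
quadratic: (j2)² + 1.76·j2 + 4 = 0 + j3.52 → |·| ≈ 3.52, ∠ ≈ 90.00°
|G| = 200 / 3.52 ≈ 56.818
Gain = 20 log₁₀(56.818) ≈ 35.09 dB

35.1 dB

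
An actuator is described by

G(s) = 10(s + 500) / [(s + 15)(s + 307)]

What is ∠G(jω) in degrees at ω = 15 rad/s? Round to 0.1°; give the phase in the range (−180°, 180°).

-46.1°

At s = jω = j15:
zero (s+500): 500 + j15 → |·| = √(500²+15²) = √250225 ≈ 500.22, ∠ = arctan(15/500) ≈ 1.72°
pole (s+15): 15 + j15 → |·| = √(15²+15²) = √450 ≈ 21.213, ∠ = arctan(15/15) ≈ 45.00°
pole (s+307): 307 + j15 → |·| = √(307²+15²) = √94474 ≈ 307.37, ∠ = arctan(15/307) ≈ 2.80°
∠G = 1.72° − 47.80° = -46.08°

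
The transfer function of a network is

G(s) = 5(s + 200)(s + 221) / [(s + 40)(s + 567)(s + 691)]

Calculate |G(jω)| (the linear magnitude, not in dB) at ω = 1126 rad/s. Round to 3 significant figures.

At s = jω = j1126:
zero (s+200): 200 + j1126 → |·| = √(200²+1126²) = √1307876 ≈ 1143.6, ∠ = arctan(1126/200) ≈ 79.93°
zero (s+221): 221 + j1126 → |·| = √(221²+1126²) = √1316717 ≈ 1147.5, ∠ = arctan(1126/221) ≈ 78.90°
pole (s+40): 40 + j1126 → |·| = √(40²+1126²) = √1269476 ≈ 1126.7, ∠ = arctan(1126/40) ≈ 87.97°
pole (s+567): 567 + j1126 → |·| = √(567²+1126²) = √1589365 ≈ 1260.7, ∠ = arctan(1126/567) ≈ 63.27°
pole (s+691): 691 + j1126 → |·| = √(691²+1126²) = √1745357 ≈ 1321.1, ∠ = arctan(1126/691) ≈ 58.46°
|G| = 5 · 1.3123e+06 / 1.8765e+09 ≈ 0.0034967

0.00350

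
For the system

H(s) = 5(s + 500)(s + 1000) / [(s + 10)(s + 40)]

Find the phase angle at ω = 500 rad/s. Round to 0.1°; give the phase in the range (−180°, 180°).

-102.7°

At s = jω = j500:
zero (s+500): 500 + j500 → |·| = √(500²+500²) = √500000 ≈ 707.11, ∠ = arctan(500/500) ≈ 45.00°
zero (s+1000): 1000 + j500 → |·| = √(1000²+500²) = √1250000 ≈ 1118, ∠ = arctan(500/1000) ≈ 26.57°
pole (s+10): 10 + j500 → |·| = √(10²+500²) = √250100 ≈ 500.1, ∠ = arctan(500/10) ≈ 88.85°
pole (s+40): 40 + j500 → |·| = √(40²+500²) = √251600 ≈ 501.6, ∠ = arctan(500/40) ≈ 85.43°
∠H = 71.57° − 174.28° = -102.71°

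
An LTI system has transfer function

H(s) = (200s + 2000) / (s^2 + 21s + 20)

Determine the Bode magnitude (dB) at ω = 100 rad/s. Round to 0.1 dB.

5.9 dB

Substitute s = j100:
Numerator: 200(j100) + 2000 = 2000 + j20000
Denominator: (j100)^2 + 21(j100) + 20 = -9980 + j2100
|N| = √(2000² + 20000²) ≈ 20100, ∠N ≈ 84.29°
|D| = √(9980² + 2100²) ≈ 10199, ∠D ≈ 168.12°
|H| = 20100 / 10199 ≈ 1.9708
Gain = 20 log₁₀(1.9708) ≈ 5.89 dB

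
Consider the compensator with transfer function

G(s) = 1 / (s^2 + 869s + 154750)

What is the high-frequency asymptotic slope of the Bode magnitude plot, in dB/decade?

-40 dB/decade

Each pole contributes −20 dB/decade at high frequency; each zero contributes +20 dB/decade.
Net: 0 zero(s) − 2 pole(s) → -40 dB/decade.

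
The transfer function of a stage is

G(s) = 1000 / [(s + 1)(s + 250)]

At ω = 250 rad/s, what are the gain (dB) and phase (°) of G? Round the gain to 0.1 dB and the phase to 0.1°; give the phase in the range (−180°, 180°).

-38.9 dB, -134.8°

At s = jω = j250:
pole (s+1): 1 + j250 → |·| = √(1²+250²) = √62501 ≈ 250, ∠ = arctan(250/1) ≈ 89.77°
pole (s+250): 250 + j250 → |·| = √(250²+250²) = √125000 ≈ 353.55, ∠ = arctan(250/250) ≈ 45.00°
|G| = 1000 / 88388 ≈ 0.011314
Gain = 20 log₁₀(0.011314) ≈ -38.93 dB
∠G = 0.00° − 134.77° = -134.77°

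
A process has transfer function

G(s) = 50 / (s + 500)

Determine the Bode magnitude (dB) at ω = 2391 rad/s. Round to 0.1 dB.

-33.8 dB

Substitute s = j2391:
Numerator: 50 = 50 + j0
Denominator: (j2391) + 500 = 500 + j2391
|N| = √(50² + 0²) ≈ 50, ∠N ≈ 0.00°
|D| = √(500² + 2391²) ≈ 2442.7, ∠D ≈ 78.19°
|G| = 50 / 2442.7 ≈ 0.020469
Gain = 20 log₁₀(0.020469) ≈ -33.78 dB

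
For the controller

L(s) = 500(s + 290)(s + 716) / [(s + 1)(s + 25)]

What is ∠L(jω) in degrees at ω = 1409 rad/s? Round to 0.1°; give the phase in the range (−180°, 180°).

-37.5°

At s = jω = j1409:
zero (s+290): 290 + j1409 → |·| = √(290²+1409²) = √2069381 ≈ 1438.5, ∠ = arctan(1409/290) ≈ 78.37°
zero (s+716): 716 + j1409 → |·| = √(716²+1409²) = √2497937 ≈ 1580.5, ∠ = arctan(1409/716) ≈ 63.06°
pole (s+1): 1 + j1409 → |·| = √(1²+1409²) = √1985282 ≈ 1409, ∠ = arctan(1409/1) ≈ 89.96°
pole (s+25): 25 + j1409 → |·| = √(25²+1409²) = √1985906 ≈ 1409.2, ∠ = arctan(1409/25) ≈ 88.98°
∠L = 141.43° − 178.94° = -37.51°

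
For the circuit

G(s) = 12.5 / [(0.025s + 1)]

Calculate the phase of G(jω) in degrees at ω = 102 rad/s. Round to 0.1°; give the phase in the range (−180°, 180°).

At ω = 102 rad/s:
pole (1 + j102·0.025) = 1 + j2.55 → |·| ≈ 2.7391, ∠ ≈ 68.59°
∠G = (0°) − (68.59°) = -68.59°

-68.6°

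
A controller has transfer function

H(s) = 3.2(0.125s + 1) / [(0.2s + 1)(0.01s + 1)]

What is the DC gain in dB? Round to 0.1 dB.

H(0) = 3.2 · 1 / 1 = 3.2
20 log₁₀(3.2) ≈ 10.10 dB

10.1 dB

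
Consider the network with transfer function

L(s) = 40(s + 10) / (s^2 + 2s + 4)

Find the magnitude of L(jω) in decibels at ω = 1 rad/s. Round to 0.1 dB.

At s = jω = j1:
zero (s+10): 10 + j1 → |·| = √(10²+1²) = √101 ≈ 10.05, ∠ = arctan(1/10) ≈ 5.71°
quadratic: (j1)² + 2·j1 + 4 = 3 + j2 → |·| ≈ 3.6056, ∠ ≈ 33.69°
|L| = 40 · 10.05 / 3.6056 ≈ 111.49
Gain = 20 log₁₀(111.49) ≈ 40.94 dB

40.9 dB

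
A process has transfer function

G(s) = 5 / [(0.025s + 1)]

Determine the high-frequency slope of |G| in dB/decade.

Each pole contributes −20 dB/decade at high frequency; each zero contributes +20 dB/decade.
Net: 0 zero(s) − 1 pole(s) → -20 dB/decade.

-20 dB/decade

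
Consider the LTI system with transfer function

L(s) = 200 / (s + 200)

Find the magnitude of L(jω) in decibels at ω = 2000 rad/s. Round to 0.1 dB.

At s = jω = j2000:
pole (s+200): 200 + j2000 → |·| = √(200²+2000²) = √4040000 ≈ 2010, ∠ = arctan(2000/200) ≈ 84.29°
|L| = 200 / 2010 ≈ 0.099502
Gain = 20 log₁₀(0.099502) ≈ -20.04 dB

-20.0 dB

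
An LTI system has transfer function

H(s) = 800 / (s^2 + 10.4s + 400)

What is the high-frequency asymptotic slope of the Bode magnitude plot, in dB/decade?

-40 dB/decade

Each pole contributes −20 dB/decade at high frequency; each zero contributes +20 dB/decade.
Net: 0 zero(s) − 2 pole(s) → -40 dB/decade.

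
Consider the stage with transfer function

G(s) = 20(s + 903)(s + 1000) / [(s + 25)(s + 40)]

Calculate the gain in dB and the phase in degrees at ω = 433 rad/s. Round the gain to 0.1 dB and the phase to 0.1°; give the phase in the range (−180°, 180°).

41.3 dB, -122.4°

At s = jω = j433:
zero (s+903): 903 + j433 → |·| = √(903²+433²) = √1002898 ≈ 1001.4, ∠ = arctan(433/903) ≈ 25.62°
zero (s+1000): 1000 + j433 → |·| = √(1000²+433²) = √1187489 ≈ 1089.7, ∠ = arctan(433/1000) ≈ 23.41°
pole (s+25): 25 + j433 → |·| = √(25²+433²) = √188114 ≈ 433.72, ∠ = arctan(433/25) ≈ 86.70°
pole (s+40): 40 + j433 → |·| = √(40²+433²) = √189089 ≈ 434.84, ∠ = arctan(433/40) ≈ 84.72°
|G| = 20 · 1.0912e+06 / 1.886e+05 ≈ 115.72
Gain = 20 log₁₀(115.72) ≈ 41.27 dB
∠G = 49.03° − 171.42° = -122.39°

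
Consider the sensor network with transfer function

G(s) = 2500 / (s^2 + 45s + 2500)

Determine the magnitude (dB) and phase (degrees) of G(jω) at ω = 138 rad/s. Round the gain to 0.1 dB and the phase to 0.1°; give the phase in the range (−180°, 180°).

At s = jω = j138:
quadratic: (j138)² + 45·j138 + 2500 = -16544 + j6210 → |·| ≈ 17671, ∠ ≈ 159.43°
|G| = 2500 / 17671 ≈ 0.14147
Gain = 20 log₁₀(0.14147) ≈ -16.99 dB
∠G = 0.00° − 159.43° = -159.43°

-17.0 dB, -159.4°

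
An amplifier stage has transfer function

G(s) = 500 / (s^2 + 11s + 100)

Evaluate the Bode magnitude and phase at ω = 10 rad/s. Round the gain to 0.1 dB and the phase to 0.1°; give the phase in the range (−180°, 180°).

At s = jω = j10:
quadratic: (j10)² + 11·j10 + 100 = 0 + j110 → |·| ≈ 110, ∠ ≈ 90.00°
|G| = 500 / 110 ≈ 4.5455
Gain = 20 log₁₀(4.5455) ≈ 13.15 dB
∠G = 0.00° − 90.00° = -90.00°

13.2 dB, -90.0°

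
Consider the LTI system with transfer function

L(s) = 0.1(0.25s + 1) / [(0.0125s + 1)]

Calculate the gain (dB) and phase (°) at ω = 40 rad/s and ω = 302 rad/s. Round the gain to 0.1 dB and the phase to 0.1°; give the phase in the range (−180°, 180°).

At ω = 40 rad/s:
zero (1 + j40·0.25) = 1 + j10 → |·| ≈ 10.05, ∠ ≈ 84.29°
pole (1 + j40·0.0125) = 1 + j0.5 → |·| ≈ 1.118, ∠ ≈ 26.57°
|L| = 0.1 · 10.05 / (1.118) ≈ 0.89893
Gain = 20 log₁₀(0.89893) ≈ -0.93 dB
∠L = (84.29°) − (26.57°) = 57.72°

At ω = 302 rad/s:
zero (1 + j302·0.25) = 1 + j75.5 → |·| ≈ 75.507, ∠ ≈ 89.24°
pole (1 + j302·0.0125) = 1 + j3.775 → |·| ≈ 3.9052, ∠ ≈ 75.16°
|L| = 0.1 · 75.507 / (3.9052) ≈ 1.9335
Gain = 20 log₁₀(1.9335) ≈ 5.73 dB
∠L = (89.24°) − (75.16°) = 14.08°

ω = 40: -0.9 dB, 57.7°; ω = 302: 5.7 dB, 14.1°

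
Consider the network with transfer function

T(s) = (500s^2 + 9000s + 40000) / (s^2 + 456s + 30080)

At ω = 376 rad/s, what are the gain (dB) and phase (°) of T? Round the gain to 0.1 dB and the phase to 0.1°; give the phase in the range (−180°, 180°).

Substitute s = j376:
Numerator: 500(j376)^2 + 9000(j376) + 40000 = -70648000 + j3384000
Denominator: (j376)^2 + 456(j376) + 30080 = -111296 + j171456
|N| = √(70648000² + 3384000²) ≈ 7.0729e+07, ∠N ≈ 177.26°
|D| = √(111296² + 171456²) ≈ 2.0441e+05, ∠D ≈ 122.99°
|T| = 7.0729e+07 / 2.0441e+05 ≈ 346.02
Gain = 20 log₁₀(346.02) ≈ 50.78 dB
∠T = 177.26° − 122.99° = 54.27°

50.8 dB, 54.3°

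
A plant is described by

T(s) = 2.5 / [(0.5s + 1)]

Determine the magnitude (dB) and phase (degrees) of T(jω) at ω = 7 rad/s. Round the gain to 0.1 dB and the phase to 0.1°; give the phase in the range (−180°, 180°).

At ω = 7 rad/s:
pole (1 + j7·0.5) = 1 + j3.5 → |·| ≈ 3.6401, ∠ ≈ 74.05°
|T| = 2.5 · 1 / (3.6401) ≈ 0.68679
Gain = 20 log₁₀(0.68679) ≈ -3.26 dB
∠T = (0°) − (74.05°) = -74.05°

-3.3 dB, -74.1°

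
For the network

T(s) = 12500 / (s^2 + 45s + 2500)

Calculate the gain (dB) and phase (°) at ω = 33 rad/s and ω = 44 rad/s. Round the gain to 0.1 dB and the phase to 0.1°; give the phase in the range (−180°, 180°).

ω = 33: 15.7 dB, -46.5°; ω = 44: 15.7 dB, -74.1°

At s = jω = j33:
quadratic: (j33)² + 45·j33 + 2500 = 1411 + j1485 → |·| ≈ 2048.4, ∠ ≈ 46.46°
|T| = 12500 / 2048.4 ≈ 6.1023
Gain = 20 log₁₀(6.1023) ≈ 15.71 dB
∠T = 0.00° − 46.46° = -46.46°

At s = jω = j44:
quadratic: (j44)² + 45·j44 + 2500 = 564 + j1980 → |·| ≈ 2058.8, ∠ ≈ 74.10°
|T| = 12500 / 2058.8 ≈ 6.0715
Gain = 20 log₁₀(6.0715) ≈ 15.67 dB
∠T = 0.00° − 74.10° = -74.10°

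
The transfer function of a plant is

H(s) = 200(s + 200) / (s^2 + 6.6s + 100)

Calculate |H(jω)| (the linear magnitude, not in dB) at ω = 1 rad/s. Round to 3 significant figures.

At s = jω = j1:
zero (s+200): 200 + j1 → |·| = √(200²+1²) = √40001 ≈ 200, ∠ = arctan(1/200) ≈ 0.29°
quadratic: (j1)² + 6.6·j1 + 100 = 99 + j6.6 → |·| ≈ 99.22, ∠ ≈ 3.81°
|H| = 200 · 200 / 99.22 ≈ 403.14

403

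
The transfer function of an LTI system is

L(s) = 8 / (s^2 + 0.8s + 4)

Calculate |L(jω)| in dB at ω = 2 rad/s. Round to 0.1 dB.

14.0 dB

At s = jω = j2:
quadratic: (j2)² + 0.8·j2 + 4 = 0 + j1.6 → |·| ≈ 1.6, ∠ ≈ 90.00°
|L| = 8 / 1.6 ≈ 5
Gain = 20 log₁₀(5) ≈ 13.98 dB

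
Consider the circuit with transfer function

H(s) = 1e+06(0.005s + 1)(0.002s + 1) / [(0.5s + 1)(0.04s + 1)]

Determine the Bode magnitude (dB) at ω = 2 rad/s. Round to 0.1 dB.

117.0 dB

At ω = 2 rad/s:
zero (1 + j2·0.005) = 1 + j0.01 → |·| ≈ 1, ∠ ≈ 0.57°
zero (1 + j2·0.002) = 1 + j0.004 → |·| ≈ 1, ∠ ≈ 0.23°
pole (1 + j2·0.5) = 1 + j1 → |·| ≈ 1.4142, ∠ ≈ 45.00°
pole (1 + j2·0.04) = 1 + j0.08 → |·| ≈ 1.0032, ∠ ≈ 4.57°
|H| = 1e+06 · 1 · 1 / (1.4142 · 1.0032) ≈ 7.0486e+05
Gain = 20 log₁₀(7.0486e+05) ≈ 116.96 dB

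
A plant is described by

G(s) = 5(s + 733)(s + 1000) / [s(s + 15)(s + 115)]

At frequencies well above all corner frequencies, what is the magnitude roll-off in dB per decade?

-20 dB/decade

Each pole contributes −20 dB/decade at high frequency; each zero contributes +20 dB/decade.
Net: 2 zero(s) − 3 pole(s) → -20 dB/decade.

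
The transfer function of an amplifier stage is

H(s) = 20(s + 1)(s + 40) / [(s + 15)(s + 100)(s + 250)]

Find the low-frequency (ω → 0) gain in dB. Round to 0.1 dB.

-53.4 dB

H(0) = 20·1·40 / (15·100·250) ≈ 0.0021333
20 log₁₀(0.0021333) ≈ -53.42 dB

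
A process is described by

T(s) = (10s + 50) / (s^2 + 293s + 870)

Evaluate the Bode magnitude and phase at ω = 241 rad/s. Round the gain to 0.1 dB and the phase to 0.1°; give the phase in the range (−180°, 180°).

-31.5 dB, -40.2°

Substitute s = j241:
Numerator: 10(j241) + 50 = 50 + j2410
Denominator: (j241)^2 + 293(j241) + 870 = -57211 + j70613
|N| = √(50² + 2410²) ≈ 2410.5, ∠N ≈ 88.81°
|D| = √(57211² + 70613²) ≈ 90881, ∠D ≈ 129.01°
|T| = 2410.5 / 90881 ≈ 0.026524
Gain = 20 log₁₀(0.026524) ≈ -31.53 dB
∠T = 88.81° − 129.01° = -40.20°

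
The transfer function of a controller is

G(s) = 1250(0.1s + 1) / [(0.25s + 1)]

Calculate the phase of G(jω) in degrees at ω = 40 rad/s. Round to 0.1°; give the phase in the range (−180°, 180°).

-8.3°

At ω = 40 rad/s:
zero (1 + j40·0.1) = 1 + j4 → |·| ≈ 4.1231, ∠ ≈ 75.96°
pole (1 + j40·0.25) = 1 + j10 → |·| ≈ 10.05, ∠ ≈ 84.29°
∠G = (75.96°) − (84.29°) = -8.33°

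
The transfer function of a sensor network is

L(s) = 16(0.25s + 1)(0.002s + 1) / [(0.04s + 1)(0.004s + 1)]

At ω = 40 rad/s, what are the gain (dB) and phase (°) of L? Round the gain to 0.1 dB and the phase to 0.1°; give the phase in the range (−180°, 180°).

38.5 dB, 21.8°

At ω = 40 rad/s:
zero (1 + j40·0.25) = 1 + j10 → |·| ≈ 10.05, ∠ ≈ 84.29°
zero (1 + j40·0.002) = 1 + j0.08 → |·| ≈ 1.0032, ∠ ≈ 4.57°
pole (1 + j40·0.04) = 1 + j1.6 → |·| ≈ 1.8868, ∠ ≈ 57.99°
pole (1 + j40·0.004) = 1 + j0.16 → |·| ≈ 1.0127, ∠ ≈ 9.09°
|L| = 16 · 10.05 · 1.0032 / (1.8868 · 1.0127) ≈ 84.424
Gain = 20 log₁₀(84.424) ≈ 38.53 dB
∠L = (84.29° + 4.57°) − (57.99° + 9.09°) = 21.78°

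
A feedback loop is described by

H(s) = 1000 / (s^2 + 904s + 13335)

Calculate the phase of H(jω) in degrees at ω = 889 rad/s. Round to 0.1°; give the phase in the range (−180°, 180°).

Substitute s = j889:
Numerator: 1000 = 1000 + j0
Denominator: (j889)^2 + 904(j889) + 13335 = -776986 + j803656
|N| = √(1000² + 0²) ≈ 1000, ∠N ≈ 0.00°
|D| = √(776986² + 803656²) ≈ 1.1178e+06, ∠D ≈ 134.03°
∠H = 0.00° − 134.03° = -134.03°

-134.0°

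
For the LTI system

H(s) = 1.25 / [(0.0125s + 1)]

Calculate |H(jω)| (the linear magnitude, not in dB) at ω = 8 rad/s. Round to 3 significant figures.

At ω = 8 rad/s:
pole (1 + j8·0.0125) = 1 + j0.1 → |·| ≈ 1.005, ∠ ≈ 5.71°
|H| = 1.25 · 1 / (1.005) ≈ 1.2438

1.24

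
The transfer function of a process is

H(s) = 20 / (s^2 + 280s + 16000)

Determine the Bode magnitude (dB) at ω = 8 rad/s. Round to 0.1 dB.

Substitute s = j8:
Numerator: 20 = 20 + j0
Denominator: (j8)^2 + 280(j8) + 16000 = 15936 + j2240
|N| = √(20² + 0²) ≈ 20, ∠N ≈ 0.00°
|D| = √(15936² + 2240²) ≈ 16093, ∠D ≈ 8.00°
|H| = 20 / 16093 ≈ 0.0012428
Gain = 20 log₁₀(0.0012428) ≈ -58.11 dB

-58.1 dB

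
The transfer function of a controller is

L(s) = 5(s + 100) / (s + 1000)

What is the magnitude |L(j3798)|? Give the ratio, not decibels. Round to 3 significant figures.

At s = jω = j3798:
zero (s+100): 100 + j3798 → |·| = √(100²+3798²) = √14434804 ≈ 3799.3, ∠ = arctan(3798/100) ≈ 88.49°
pole (s+1000): 1000 + j3798 → |·| = √(1000²+3798²) = √15424804 ≈ 3927.4, ∠ = arctan(3798/1000) ≈ 75.25°
|L| = 5 · 3799.3 / 3927.4 ≈ 4.8369

4.84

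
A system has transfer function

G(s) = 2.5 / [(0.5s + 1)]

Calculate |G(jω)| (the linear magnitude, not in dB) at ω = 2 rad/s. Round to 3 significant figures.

At ω = 2 rad/s:
pole (1 + j2·0.5) = 1 + j1 → |·| ≈ 1.4142, ∠ ≈ 45.00°
|G| = 2.5 · 1 / (1.4142) ≈ 1.7678

1.77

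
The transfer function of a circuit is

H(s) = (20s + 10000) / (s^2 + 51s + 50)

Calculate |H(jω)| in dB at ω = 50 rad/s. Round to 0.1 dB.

Substitute s = j50:
Numerator: 20(j50) + 10000 = 10000 + j1000
Denominator: (j50)^2 + 51(j50) + 50 = -2450 + j2550
|N| = √(10000² + 1000²) ≈ 10050, ∠N ≈ 5.71°
|D| = √(2450² + 2550²) ≈ 3536.2, ∠D ≈ 133.85°
|H| = 10050 / 3536.2 ≈ 2.842
Gain = 20 log₁₀(2.842) ≈ 9.07 dB

9.1 dB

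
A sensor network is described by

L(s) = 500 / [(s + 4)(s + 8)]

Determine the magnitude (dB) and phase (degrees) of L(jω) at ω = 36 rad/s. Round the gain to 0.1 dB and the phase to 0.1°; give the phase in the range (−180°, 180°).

-8.5 dB, -161.1°

At s = jω = j36:
pole (s+4): 4 + j36 → |·| = √(4²+36²) = √1312 ≈ 36.222, ∠ = arctan(36/4) ≈ 83.66°
pole (s+8): 8 + j36 → |·| = √(8²+36²) = √1360 ≈ 36.878, ∠ = arctan(36/8) ≈ 77.47°
|L| = 500 / 1335.8 ≈ 0.37431
Gain = 20 log₁₀(0.37431) ≈ -8.54 dB
∠L = 0.00° − 161.13° = -161.13°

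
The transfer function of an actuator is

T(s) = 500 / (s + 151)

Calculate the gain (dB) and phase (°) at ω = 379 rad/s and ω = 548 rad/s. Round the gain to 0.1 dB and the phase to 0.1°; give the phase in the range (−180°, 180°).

At s = jω = j379:
pole (s+151): 151 + j379 → |·| = √(151²+379²) = √166442 ≈ 407.97, ∠ = arctan(379/151) ≈ 68.28°
|T| = 500 / 407.97 ≈ 1.2256
Gain = 20 log₁₀(1.2256) ≈ 1.77 dB
∠T = 0.00° − 68.28° = -68.28°

At s = jω = j548:
pole (s+151): 151 + j548 → |·| = √(151²+548²) = √323105 ≈ 568.42, ∠ = arctan(548/151) ≈ 74.59°
|T| = 500 / 568.42 ≈ 0.87963
Gain = 20 log₁₀(0.87963) ≈ -1.11 dB
∠T = 0.00° − 74.59° = -74.59°

ω = 379: 1.8 dB, -68.3°; ω = 548: -1.1 dB, -74.6°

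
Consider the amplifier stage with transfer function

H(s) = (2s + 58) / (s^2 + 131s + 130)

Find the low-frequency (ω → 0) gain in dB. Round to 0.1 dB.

H(0) = 58 / 130 ≈ 0.44615
20 log₁₀(0.44615) ≈ -7.01 dB

-7.0 dB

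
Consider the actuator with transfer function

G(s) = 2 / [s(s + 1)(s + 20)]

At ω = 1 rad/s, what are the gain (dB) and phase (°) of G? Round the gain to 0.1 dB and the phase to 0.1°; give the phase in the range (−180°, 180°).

At s = jω = j1:
pole (s+1): 1 + j1 → |·| = √(1²+1²) = √2 ≈ 1.4142, ∠ = arctan(1/1) ≈ 45.00°
pole (s+20): 20 + j1 → |·| = √(20²+1²) = √401 ≈ 20.025, ∠ = arctan(1/20) ≈ 2.86°
pole at origin: |s| = 1, ∠ = 90.00° (in denominator)
|G| = 2 / 28.319 ≈ 0.070624
Gain = 20 log₁₀(0.070624) ≈ -23.02 dB
∠G = 0.00° − 137.86° = -137.86°

-23.0 dB, -137.9°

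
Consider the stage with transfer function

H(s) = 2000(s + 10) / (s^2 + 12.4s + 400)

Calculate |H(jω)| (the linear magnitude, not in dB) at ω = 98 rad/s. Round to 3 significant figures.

21.2

At s = jω = j98:
zero (s+10): 10 + j98 → |·| = √(10²+98²) = √9704 ≈ 98.509, ∠ = arctan(98/10) ≈ 84.17°
quadratic: (j98)² + 12.4·j98 + 400 = -9204 + j1215.2 → |·| ≈ 9283.9, ∠ ≈ 172.48°
|H| = 2000 · 98.509 / 9283.9 ≈ 21.221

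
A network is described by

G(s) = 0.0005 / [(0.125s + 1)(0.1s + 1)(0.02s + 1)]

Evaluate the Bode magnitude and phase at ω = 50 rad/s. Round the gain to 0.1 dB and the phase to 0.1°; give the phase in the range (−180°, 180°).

At ω = 50 rad/s:
pole (1 + j50·0.125) = 1 + j6.25 → |·| ≈ 6.3295, ∠ ≈ 80.91°
pole (1 + j50·0.1) = 1 + j5 → |·| ≈ 5.099, ∠ ≈ 78.69°
pole (1 + j50·0.02) = 1 + j1 → |·| ≈ 1.4142, ∠ ≈ 45.00°
|G| = 0.0005 · 1 / (6.3295 · 5.099 · 1.4142) ≈ 1.0955e-05
Gain = 20 log₁₀(1.0955e-05) ≈ -99.21 dB
∠G = (0°) − (80.91° + 78.69° + 45.00°) = -204.60° ≡ 155.40° (principal value)

-99.2 dB, 155.4°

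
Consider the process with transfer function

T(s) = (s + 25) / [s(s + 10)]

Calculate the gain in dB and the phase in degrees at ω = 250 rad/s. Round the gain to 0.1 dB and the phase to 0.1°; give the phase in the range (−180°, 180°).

At s = jω = j250:
zero (s+25): 25 + j250 → |·| = √(25²+250²) = √63125 ≈ 251.25, ∠ = arctan(250/25) ≈ 84.29°
pole (s+10): 10 + j250 → |·| = √(10²+250²) = √62600 ≈ 250.2, ∠ = arctan(250/10) ≈ 87.71°
pole at origin: |s| = 250, ∠ = 90.00° (in denominator)
|T| = 1 · 251.25 / 62550 ≈ 0.0040168
Gain = 20 log₁₀(0.0040168) ≈ -47.92 dB
∠T = 84.29° − 177.71° = -93.42°

-47.9 dB, -93.4°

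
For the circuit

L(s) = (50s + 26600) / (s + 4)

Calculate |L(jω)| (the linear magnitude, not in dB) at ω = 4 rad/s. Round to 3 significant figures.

Substitute s = j4:
Numerator: 50(j4) + 26600 = 26600 + j200
Denominator: (j4) + 4 = 4 + j4
|N| = √(26600² + 200²) ≈ 26601, ∠N ≈ 0.43°
|D| = √(4² + 4²) ≈ 5.6569, ∠D ≈ 45.00°
|L| = 26601 / 5.6569 ≈ 4702.4

4.70e+03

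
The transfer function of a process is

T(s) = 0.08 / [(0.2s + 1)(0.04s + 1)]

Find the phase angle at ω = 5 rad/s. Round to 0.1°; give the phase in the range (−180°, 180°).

At ω = 5 rad/s:
pole (1 + j5·0.2) = 1 + j1 → |·| ≈ 1.4142, ∠ ≈ 45.00°
pole (1 + j5·0.04) = 1 + j0.2 → |·| ≈ 1.0198, ∠ ≈ 11.31°
∠T = (0°) − (45.00° + 11.31°) = -56.31°

-56.3°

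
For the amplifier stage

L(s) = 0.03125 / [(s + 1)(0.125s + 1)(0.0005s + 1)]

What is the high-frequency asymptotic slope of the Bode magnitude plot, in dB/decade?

-60 dB/decade

Each pole contributes −20 dB/decade at high frequency; each zero contributes +20 dB/decade.
Net: 0 zero(s) − 3 pole(s) → -60 dB/decade.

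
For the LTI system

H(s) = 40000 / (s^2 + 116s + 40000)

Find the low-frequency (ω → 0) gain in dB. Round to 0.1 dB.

H(0) = 40000 / 40000 = 1
20 log₁₀(1) ≈ 0.00 dB

0.0 dB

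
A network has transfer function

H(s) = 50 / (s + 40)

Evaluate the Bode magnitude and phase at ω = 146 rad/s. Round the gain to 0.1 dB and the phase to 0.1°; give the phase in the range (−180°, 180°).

-9.6 dB, -74.7°

At s = jω = j146:
pole (s+40): 40 + j146 → |·| = √(40²+146²) = √22916 ≈ 151.38, ∠ = arctan(146/40) ≈ 74.68°
|H| = 50 / 151.38 ≈ 0.33029
Gain = 20 log₁₀(0.33029) ≈ -9.62 dB
∠H = 0.00° − 74.68° = -74.68°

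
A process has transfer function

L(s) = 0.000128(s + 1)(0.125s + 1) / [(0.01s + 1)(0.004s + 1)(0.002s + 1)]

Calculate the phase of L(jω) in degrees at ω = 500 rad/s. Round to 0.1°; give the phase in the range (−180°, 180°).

At ω = 500 rad/s:
zero (1 + j500·1) = 1 + j500 → |·| ≈ 500, ∠ ≈ 89.89°
zero (1 + j500·0.125) = 1 + j62.5 → |·| ≈ 62.508, ∠ ≈ 89.08°
pole (1 + j500·0.01) = 1 + j5 → |·| ≈ 5.099, ∠ ≈ 78.69°
pole (1 + j500·0.004) = 1 + j2 → |·| ≈ 2.2361, ∠ ≈ 63.43°
pole (1 + j500·0.002) = 1 + j1 → |·| ≈ 1.4142, ∠ ≈ 45.00°
∠L = (89.89° + 89.08°) − (78.69° + 63.43° + 45.00°) = -8.15°

-8.2°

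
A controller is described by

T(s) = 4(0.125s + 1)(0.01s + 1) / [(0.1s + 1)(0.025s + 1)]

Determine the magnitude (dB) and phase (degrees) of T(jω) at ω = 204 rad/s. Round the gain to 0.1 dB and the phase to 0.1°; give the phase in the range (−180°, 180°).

At ω = 204 rad/s:
zero (1 + j204·0.125) = 1 + j25.5 → |·| ≈ 25.52, ∠ ≈ 87.75°
zero (1 + j204·0.01) = 1 + j2.04 → |·| ≈ 2.2719, ∠ ≈ 63.89°
pole (1 + j204·0.1) = 1 + j20.4 → |·| ≈ 20.424, ∠ ≈ 87.19°
pole (1 + j204·0.025) = 1 + j5.1 → |·| ≈ 5.1971, ∠ ≈ 78.91°
|T| = 4 · 25.52 · 2.2719 / (20.424 · 5.1971) ≈ 2.1849
Gain = 20 log₁₀(2.1849) ≈ 6.79 dB
∠T = (87.75° + 63.89°) − (87.19° + 78.91°) = -14.46°

6.8 dB, -14.5°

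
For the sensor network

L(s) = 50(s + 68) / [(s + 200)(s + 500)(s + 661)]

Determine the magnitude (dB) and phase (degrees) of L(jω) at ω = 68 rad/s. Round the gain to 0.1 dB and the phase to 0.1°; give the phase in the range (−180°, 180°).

At s = jω = j68:
zero (s+68): 68 + j68 → |·| = √(68²+68²) = √9248 ≈ 96.167, ∠ = arctan(68/68) ≈ 45.00°
pole (s+200): 200 + j68 → |·| = √(200²+68²) = √44624 ≈ 211.24, ∠ = arctan(68/200) ≈ 18.78°
pole (s+500): 500 + j68 → |·| = √(500²+68²) = √254624 ≈ 504.6, ∠ = arctan(68/500) ≈ 7.74°
pole (s+661): 661 + j68 → |·| = √(661²+68²) = √441545 ≈ 664.49, ∠ = arctan(68/661) ≈ 5.87°
|L| = 50 · 96.167 / 7.0829e+07 ≈ 6.7887e-05
Gain = 20 log₁₀(6.7887e-05) ≈ -83.36 dB
∠L = 45.00° − 32.39° = 12.61°

-83.4 dB, 12.6°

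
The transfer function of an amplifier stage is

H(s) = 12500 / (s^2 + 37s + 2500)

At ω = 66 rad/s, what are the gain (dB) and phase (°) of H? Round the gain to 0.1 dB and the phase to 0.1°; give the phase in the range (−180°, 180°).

At s = jω = j66:
quadratic: (j66)² + 37·j66 + 2500 = -1856 + j2442 → |·| ≈ 3067.3, ∠ ≈ 127.24°
|H| = 12500 / 3067.3 ≈ 4.0752
Gain = 20 log₁₀(4.0752) ≈ 12.20 dB
∠H = 0.00° − 127.24° = -127.24°

12.2 dB, -127.2°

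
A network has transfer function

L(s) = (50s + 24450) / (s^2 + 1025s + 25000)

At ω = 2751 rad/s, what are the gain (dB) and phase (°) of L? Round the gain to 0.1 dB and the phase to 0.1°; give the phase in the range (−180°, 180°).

-35.2 dB, -79.6°

Substitute s = j2751:
Numerator: 50(j2751) + 24450 = 24450 + j137550
Denominator: (j2751)^2 + 1025(j2751) + 25000 = -7543001 + j2819775
|N| = √(24450² + 137550²) ≈ 1.3971e+05, ∠N ≈ 79.92°
|D| = √(7543001² + 2819775²) ≈ 8.0528e+06, ∠D ≈ 159.50°
|L| = 1.3971e+05 / 8.0528e+06 ≈ 0.017349
Gain = 20 log₁₀(0.017349) ≈ -35.21 dB
∠L = 79.92° − 159.50° = -79.58°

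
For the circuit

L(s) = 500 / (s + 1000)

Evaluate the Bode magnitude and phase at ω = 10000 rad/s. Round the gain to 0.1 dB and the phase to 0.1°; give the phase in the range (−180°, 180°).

At s = jω = j10000:
pole (s+1000): 1000 + j10000 → |·| = √(1000²+10000²) = √101000000 ≈ 10050, ∠ = arctan(10000/1000) ≈ 84.29°
|L| = 500 / 10050 ≈ 0.049751
Gain = 20 log₁₀(0.049751) ≈ -26.06 dB
∠L = 0.00° − 84.29° = -84.29°

-26.1 dB, -84.3°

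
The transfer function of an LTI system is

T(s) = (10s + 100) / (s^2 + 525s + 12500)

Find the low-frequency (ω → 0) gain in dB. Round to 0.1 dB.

-41.9 dB

T(0) = 100 / 12500 = 0.008
20 log₁₀(0.008) ≈ -41.94 dB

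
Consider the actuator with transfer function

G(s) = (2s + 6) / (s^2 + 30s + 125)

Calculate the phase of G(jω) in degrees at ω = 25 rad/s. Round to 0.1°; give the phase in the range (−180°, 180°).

Substitute s = j25:
Numerator: 2(j25) + 6 = 6 + j50
Denominator: (j25)^2 + 30(j25) + 125 = -500 + j750
|N| = √(6² + 50²) ≈ 50.359, ∠N ≈ 83.16°
|D| = √(500² + 750²) ≈ 901.39, ∠D ≈ 123.69°
∠G = 83.16° − 123.69° = -40.53°

-40.5°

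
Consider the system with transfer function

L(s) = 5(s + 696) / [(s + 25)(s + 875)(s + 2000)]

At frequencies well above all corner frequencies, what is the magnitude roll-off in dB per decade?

-40 dB/decade

Each pole contributes −20 dB/decade at high frequency; each zero contributes +20 dB/decade.
Net: 1 zero(s) − 3 pole(s) → -40 dB/decade.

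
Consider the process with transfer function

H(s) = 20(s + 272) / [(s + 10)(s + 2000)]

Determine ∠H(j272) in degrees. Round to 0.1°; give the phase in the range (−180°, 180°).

At s = jω = j272:
zero (s+272): 272 + j272 → |·| = √(272²+272²) = √147968 ≈ 384.67, ∠ = arctan(272/272) ≈ 45.00°
pole (s+10): 10 + j272 → |·| = √(10²+272²) = √74084 ≈ 272.18, ∠ = arctan(272/10) ≈ 87.89°
pole (s+2000): 2000 + j272 → |·| = √(2000²+272²) = √4073984 ≈ 2018.4, ∠ = arctan(272/2000) ≈ 7.74°
∠H = 45.00° − 95.63° = -50.63°

-50.6°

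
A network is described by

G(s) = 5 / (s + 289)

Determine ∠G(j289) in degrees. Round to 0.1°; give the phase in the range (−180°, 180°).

-45.0°

At s = jω = j289:
pole (s+289): 289 + j289 → |·| = √(289²+289²) = √167042 ≈ 408.71, ∠ = arctan(289/289) ≈ 45.00°
∠G = 0.00° − 45.00° = -45.00°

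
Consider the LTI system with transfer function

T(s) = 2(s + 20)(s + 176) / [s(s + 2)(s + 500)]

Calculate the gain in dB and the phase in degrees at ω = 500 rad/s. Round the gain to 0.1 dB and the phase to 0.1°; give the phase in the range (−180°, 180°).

At s = jω = j500:
zero (s+20): 20 + j500 → |·| = √(20²+500²) = √250400 ≈ 500.4, ∠ = arctan(500/20) ≈ 87.71°
zero (s+176): 176 + j500 → |·| = √(176²+500²) = √280976 ≈ 530.07, ∠ = arctan(500/176) ≈ 70.61°
pole (s+2): 2 + j500 → |·| = √(2²+500²) = √250004 ≈ 500, ∠ = arctan(500/2) ≈ 89.77°
pole (s+500): 500 + j500 → |·| = √(500²+500²) = √500000 ≈ 707.11, ∠ = arctan(500/500) ≈ 45.00°
pole at origin: |s| = 500, ∠ = 90.00° (in denominator)
|T| = 2 · 2.6525e+05 / 1.7678e+08 ≈ 0.0030009
Gain = 20 log₁₀(0.0030009) ≈ -50.45 dB
∠T = 158.32° − 224.77° = -66.45°

-50.5 dB, -66.5°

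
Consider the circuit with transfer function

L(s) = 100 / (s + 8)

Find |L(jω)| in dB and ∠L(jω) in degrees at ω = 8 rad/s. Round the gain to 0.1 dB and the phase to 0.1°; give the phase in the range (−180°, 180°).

At s = jω = j8:
pole (s+8): 8 + j8 → |·| = √(8²+8²) = √128 ≈ 11.314, ∠ = arctan(8/8) ≈ 45.00°
|L| = 100 / 11.314 ≈ 8.8386
Gain = 20 log₁₀(8.8386) ≈ 18.93 dB
∠L = 0.00° − 45.00° = -45.00°

18.9 dB, -45.0°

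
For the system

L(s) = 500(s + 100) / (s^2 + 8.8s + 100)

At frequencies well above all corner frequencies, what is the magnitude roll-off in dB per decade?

Each pole contributes −20 dB/decade at high frequency; each zero contributes +20 dB/decade.
Net: 1 zero(s) − 2 pole(s) → -20 dB/decade.

-20 dB/decade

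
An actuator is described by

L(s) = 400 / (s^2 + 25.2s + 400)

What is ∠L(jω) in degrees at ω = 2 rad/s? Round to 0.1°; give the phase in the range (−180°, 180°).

At s = jω = j2:
quadratic: (j2)² + 25.2·j2 + 400 = 396 + j50.4 → |·| ≈ 399.19, ∠ ≈ 7.25°
∠L = 0.00° − 7.25° = -7.25°

-7.3°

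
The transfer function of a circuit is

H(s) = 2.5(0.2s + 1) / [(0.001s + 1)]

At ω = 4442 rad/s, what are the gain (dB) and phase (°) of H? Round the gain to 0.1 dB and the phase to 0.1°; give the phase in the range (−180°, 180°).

At ω = 4442 rad/s:
zero (1 + j4442·0.2) = 1 + j888.4 → |·| ≈ 888.4, ∠ ≈ 89.94°
pole (1 + j4442·0.001) = 1 + j4.442 → |·| ≈ 4.5532, ∠ ≈ 77.31°
|H| = 2.5 · 888.4 / (4.5532) ≈ 487.79
Gain = 20 log₁₀(487.79) ≈ 53.76 dB
∠H = (89.94°) − (77.31°) = 12.63°

53.8 dB, 12.6°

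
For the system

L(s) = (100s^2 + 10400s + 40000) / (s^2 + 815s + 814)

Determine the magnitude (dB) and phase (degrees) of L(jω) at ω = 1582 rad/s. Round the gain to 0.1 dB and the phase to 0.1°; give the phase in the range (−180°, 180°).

39.0 dB, 23.5°

Substitute s = j1582:
Numerator: 100(j1582)^2 + 10400(j1582) + 40000 = -250232400 + j16452800
Denominator: (j1582)^2 + 815(j1582) + 814 = -2501910 + j1289330
|N| = √(250232400² + 16452800²) ≈ 2.5077e+08, ∠N ≈ 176.24°
|D| = √(2501910² + 1289330²) ≈ 2.8146e+06, ∠D ≈ 152.74°
|L| = 2.5077e+08 / 2.8146e+06 ≈ 89.096
Gain = 20 log₁₀(89.096) ≈ 39.00 dB
∠L = 176.24° − 152.74° = 23.50°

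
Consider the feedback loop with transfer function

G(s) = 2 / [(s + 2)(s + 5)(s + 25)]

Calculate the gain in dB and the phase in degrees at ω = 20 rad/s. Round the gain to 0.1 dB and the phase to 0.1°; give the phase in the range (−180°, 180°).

At s = jω = j20:
pole (s+2): 2 + j20 → |·| = √(2²+20²) = √404 ≈ 20.1, ∠ = arctan(20/2) ≈ 84.29°
pole (s+5): 5 + j20 → |·| = √(5²+20²) = √425 ≈ 20.616, ∠ = arctan(20/5) ≈ 75.96°
pole (s+25): 25 + j20 → |·| = √(25²+20²) = √1025 ≈ 32.016, ∠ = arctan(20/25) ≈ 38.66°
|G| = 2 / 13267 ≈ 0.00015075
Gain = 20 log₁₀(0.00015075) ≈ -76.43 dB
∠G = 0.00° − 198.91° = -198.91° ≡ 161.09° (principal value)

-76.4 dB, 161.1°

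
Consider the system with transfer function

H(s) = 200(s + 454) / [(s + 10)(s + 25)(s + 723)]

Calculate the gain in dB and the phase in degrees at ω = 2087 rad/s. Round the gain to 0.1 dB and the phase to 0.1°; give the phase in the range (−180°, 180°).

At s = jω = j2087:
zero (s+454): 454 + j2087 → |·| = √(454²+2087²) = √4561685 ≈ 2135.8, ∠ = arctan(2087/454) ≈ 77.73°
pole (s+10): 10 + j2087 → |·| = √(10²+2087²) = √4355669 ≈ 2087, ∠ = arctan(2087/10) ≈ 89.73°
pole (s+25): 25 + j2087 → |·| = √(25²+2087²) = √4356194 ≈ 2087.1, ∠ = arctan(2087/25) ≈ 89.31°
pole (s+723): 723 + j2087 → |·| = √(723²+2087²) = √4878298 ≈ 2208.7, ∠ = arctan(2087/723) ≈ 70.89°
|H| = 200 · 2135.8 / 9.6206e+09 ≈ 4.4401e-05
Gain = 20 log₁₀(4.4401e-05) ≈ -87.05 dB
∠H = 77.73° − 249.93° = -172.20°

-87.1 dB, -172.2°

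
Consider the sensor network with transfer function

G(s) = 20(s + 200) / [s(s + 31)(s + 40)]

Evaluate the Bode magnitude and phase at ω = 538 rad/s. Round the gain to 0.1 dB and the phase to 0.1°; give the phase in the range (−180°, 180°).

At s = jω = j538:
zero (s+200): 200 + j538 → |·| = √(200²+538²) = √329444 ≈ 573.97, ∠ = arctan(538/200) ≈ 69.61°
pole (s+31): 31 + j538 → |·| = √(31²+538²) = √290405 ≈ 538.89, ∠ = arctan(538/31) ≈ 86.70°
pole (s+40): 40 + j538 → |·| = √(40²+538²) = √291044 ≈ 539.48, ∠ = arctan(538/40) ≈ 85.75°
pole at origin: |s| = 538, ∠ = 90.00° (in denominator)
|G| = 20 · 573.97 / 1.5641e+08 ≈ 7.3393e-05
Gain = 20 log₁₀(7.3393e-05) ≈ -82.69 dB
∠G = 69.61° − 262.45° = -192.84° ≡ 167.16° (principal value)

-82.7 dB, 167.2°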